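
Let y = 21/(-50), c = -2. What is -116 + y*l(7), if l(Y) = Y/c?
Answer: -11453/100 ≈ -114.53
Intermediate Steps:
l(Y) = -Y/2 (l(Y) = Y/(-2) = Y*(-½) = -Y/2)
y = -21/50 (y = 21*(-1/50) = -21/50 ≈ -0.42000)
-116 + y*l(7) = -116 - (-21)*7/100 = -116 - 21/50*(-7/2) = -116 + 147/100 = -11453/100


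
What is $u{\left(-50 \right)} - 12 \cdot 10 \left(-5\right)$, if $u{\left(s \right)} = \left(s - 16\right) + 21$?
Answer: $555$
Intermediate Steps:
$u{\left(s \right)} = 5 + s$ ($u{\left(s \right)} = \left(-16 + s\right) + 21 = 5 + s$)
$u{\left(-50 \right)} - 12 \cdot 10 \left(-5\right) = \left(5 - 50\right) - 12 \cdot 10 \left(-5\right) = -45 - 120 \left(-5\right) = -45 - -600 = -45 + 600 = 555$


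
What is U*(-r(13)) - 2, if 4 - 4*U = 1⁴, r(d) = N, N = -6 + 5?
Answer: -5/4 ≈ -1.2500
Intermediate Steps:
N = -1
r(d) = -1
U = ¾ (U = 1 - ¼*1⁴ = 1 - ¼*1 = 1 - ¼ = ¾ ≈ 0.75000)
U*(-r(13)) - 2 = 3*(-1*(-1))/4 - 2 = (¾)*1 - 2 = ¾ - 2 = -5/4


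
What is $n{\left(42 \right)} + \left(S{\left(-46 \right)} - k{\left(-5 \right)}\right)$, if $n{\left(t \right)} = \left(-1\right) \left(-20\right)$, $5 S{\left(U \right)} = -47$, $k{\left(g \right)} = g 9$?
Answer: $\frac{278}{5} \approx 55.6$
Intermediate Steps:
$k{\left(g \right)} = 9 g$
$S{\left(U \right)} = - \frac{47}{5}$ ($S{\left(U \right)} = \frac{1}{5} \left(-47\right) = - \frac{47}{5}$)
$n{\left(t \right)} = 20$
$n{\left(42 \right)} + \left(S{\left(-46 \right)} - k{\left(-5 \right)}\right) = 20 - \left(\frac{47}{5} + 9 \left(-5\right)\right) = 20 - - \frac{178}{5} = 20 + \left(- \frac{47}{5} + 45\right) = 20 + \frac{178}{5} = \frac{278}{5}$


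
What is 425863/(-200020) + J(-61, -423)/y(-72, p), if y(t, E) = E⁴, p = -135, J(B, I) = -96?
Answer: -9430045387753/4429117867500 ≈ -2.1291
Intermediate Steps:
425863/(-200020) + J(-61, -423)/y(-72, p) = 425863/(-200020) - 96/((-135)⁴) = 425863*(-1/200020) - 96/332150625 = -425863/200020 - 96*1/332150625 = -425863/200020 - 32/110716875 = -9430045387753/4429117867500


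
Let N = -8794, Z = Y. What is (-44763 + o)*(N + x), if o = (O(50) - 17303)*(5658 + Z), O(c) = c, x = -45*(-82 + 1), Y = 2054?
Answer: 685331379951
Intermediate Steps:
Z = 2054
x = 3645 (x = -45*(-81) = 3645)
o = -133055136 (o = (50 - 17303)*(5658 + 2054) = -17253*7712 = -133055136)
(-44763 + o)*(N + x) = (-44763 - 133055136)*(-8794 + 3645) = -133099899*(-5149) = 685331379951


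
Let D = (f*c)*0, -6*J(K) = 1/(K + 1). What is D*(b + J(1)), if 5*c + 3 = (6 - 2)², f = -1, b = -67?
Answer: 0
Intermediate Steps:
J(K) = -1/(6*(1 + K)) (J(K) = -1/(6*(K + 1)) = -1/(6*(1 + K)))
c = 13/5 (c = -⅗ + (6 - 2)²/5 = -⅗ + (⅕)*4² = -⅗ + (⅕)*16 = -⅗ + 16/5 = 13/5 ≈ 2.6000)
D = 0 (D = -1*13/5*0 = -13/5*0 = 0)
D*(b + J(1)) = 0*(-67 - 1/(6 + 6*1)) = 0*(-67 - 1/(6 + 6)) = 0*(-67 - 1/12) = 0*(-805/12) = 0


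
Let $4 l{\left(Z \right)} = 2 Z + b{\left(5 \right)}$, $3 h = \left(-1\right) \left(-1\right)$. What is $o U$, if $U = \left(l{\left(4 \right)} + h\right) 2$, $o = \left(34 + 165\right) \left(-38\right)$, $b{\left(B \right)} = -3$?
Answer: $- \frac{71839}{3} \approx -23946.0$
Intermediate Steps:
$h = \frac{1}{3}$ ($h = \frac{\left(-1\right) \left(-1\right)}{3} = \frac{1}{3} \cdot 1 = \frac{1}{3} \approx 0.33333$)
$l{\left(Z \right)} = - \frac{3}{4} + \frac{Z}{2}$ ($l{\left(Z \right)} = \frac{2 Z - 3}{4} = \frac{-3 + 2 Z}{4} = - \frac{3}{4} + \frac{Z}{2}$)
$o = -7562$ ($o = 199 \left(-38\right) = -7562$)
$U = \frac{19}{6}$ ($U = \left(\left(- \frac{3}{4} + \frac{1}{2} \cdot 4\right) + \frac{1}{3}\right) 2 = \left(\left(- \frac{3}{4} + 2\right) + \frac{1}{3}\right) 2 = \left(\frac{5}{4} + \frac{1}{3}\right) 2 = \frac{19}{12} \cdot 2 = \frac{19}{6} \approx 3.1667$)
$o U = \left(-7562\right) \frac{19}{6} = - \frac{71839}{3}$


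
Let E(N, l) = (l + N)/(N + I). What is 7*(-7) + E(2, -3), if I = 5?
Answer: -344/7 ≈ -49.143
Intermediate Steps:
E(N, l) = (N + l)/(5 + N) (E(N, l) = (l + N)/(N + 5) = (N + l)/(5 + N))
7*(-7) + E(2, -3) = 7*(-7) + (2 - 3)/(5 + 2) = -49 - 1/7 = -344/7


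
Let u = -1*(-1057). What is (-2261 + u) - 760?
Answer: -1964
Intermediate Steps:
u = 1057
(-2261 + u) - 760 = (-2261 + 1057) - 760 = -1204 - 760 = -1964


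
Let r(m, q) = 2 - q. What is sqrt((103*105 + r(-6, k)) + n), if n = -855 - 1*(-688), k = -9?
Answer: sqrt(10659) ≈ 103.24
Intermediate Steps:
n = -167 (n = -855 + 688 = -167)
sqrt((103*105 + r(-6, k)) + n) = sqrt((103*105 + (2 - 1*(-9))) - 167) = sqrt((10815 + (2 + 9)) - 167) = sqrt((10815 + 11) - 167) = sqrt(10826 - 167) = sqrt(10659)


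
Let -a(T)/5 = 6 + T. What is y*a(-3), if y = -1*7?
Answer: 105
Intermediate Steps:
a(T) = -30 - 5*T (a(T) = -5*(6 + T) = -30 - 5*T)
y = -7
y*a(-3) = -7*(-30 - 5*(-3)) = -7*(-30 + 15) = -7*(-15) = 105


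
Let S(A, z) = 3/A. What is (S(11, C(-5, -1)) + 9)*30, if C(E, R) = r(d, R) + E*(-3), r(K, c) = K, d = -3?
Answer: 3060/11 ≈ 278.18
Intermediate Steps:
C(E, R) = -3 - 3*E (C(E, R) = -3 + E*(-3) = -3 - 3*E)
(S(11, C(-5, -1)) + 9)*30 = (3/11 + 9)*30 = (102/11)*30 = 3060/11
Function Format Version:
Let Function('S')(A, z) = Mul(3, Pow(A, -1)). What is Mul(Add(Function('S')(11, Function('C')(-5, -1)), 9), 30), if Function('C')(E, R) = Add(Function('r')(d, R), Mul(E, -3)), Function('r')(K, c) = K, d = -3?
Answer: Rational(3060, 11) ≈ 278.18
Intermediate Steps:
Function('C')(E, R) = Add(-3, Mul(-3, E)) (Function('C')(E, R) = Add(-3, Mul(E, -3)) = Add(-3, Mul(-3, E)))
Mul(Add(Function('S')(11, Function('C')(-5, -1)), 9), 30) = Mul(Add(Mul(3, Pow(11, -1)), 9), 30) = Mul(Add(Mul(3, Rational(1, 11)), 9), 30) = Mul(Add(Rational(3, 11), 9), 30) = Mul(Rational(102, 11), 30) = Rational(3060, 11)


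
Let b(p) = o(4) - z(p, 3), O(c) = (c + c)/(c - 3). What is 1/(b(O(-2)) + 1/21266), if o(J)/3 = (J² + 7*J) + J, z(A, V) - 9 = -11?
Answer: 21266/3104837 ≈ 0.0068493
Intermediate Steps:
z(A, V) = -2 (z(A, V) = 9 - 11 = -2)
o(J) = 3*J² + 24*J (o(J) = 3*((J² + 7*J) + J) = 3*(J² + 8*J) = 3*J² + 24*J)
O(c) = 2*c/(-3 + c) (O(c) = (2*c)/(-3 + c) = 2*c/(-3 + c))
b(p) = 146 (b(p) = 3*4*(8 + 4) - 1*(-2) = 3*4*12 + 2 = 144 + 2 = 146)
1/(b(O(-2)) + 1/21266) = 1/(146 + 1/21266) = 1/(3104837/21266) = 21266/3104837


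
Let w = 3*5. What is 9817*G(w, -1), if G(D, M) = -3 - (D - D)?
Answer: -29451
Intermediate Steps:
w = 15
G(D, M) = -3 (G(D, M) = -3 - 1*0 = -3 + 0 = -3)
9817*G(w, -1) = 9817*(-3) = -29451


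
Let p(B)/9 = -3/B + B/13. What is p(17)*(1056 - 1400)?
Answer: -774000/221 ≈ -3502.3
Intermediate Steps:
p(B) = -27/B + 9*B/13 (p(B) = 9*(-3/B + B/13) = -27/B + 9*B/13)
p(17)*(1056 - 1400) = (-27/17 + (9/13)*17)*(1056 - 1400) = (-27*1/17 + 153/13)*(-344) = (-27/17 + 153/13)*(-344) = (2250/221)*(-344) = -774000/221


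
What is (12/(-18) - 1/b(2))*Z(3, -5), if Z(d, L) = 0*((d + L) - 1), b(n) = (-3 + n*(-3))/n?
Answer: 0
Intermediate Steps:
b(n) = (-3 - 3*n)/n
Z(d, L) = 0 (Z(d, L) = 0*((L + d) - 1) = 0*(-1 + L + d) = 0)
(12/(-18) - 1/b(2))*Z(3, -5) = (12/(-18) - 1/(-3 - 3/2))*0 = (12*(-1/18) - 1/(-3 - 3*1/2))*0 = (-2/3 - 1/(-3 - 3/2))*0 = (-2/3 - 1/(-9/2))*0 = (-2/3 - 1*(-2/9))*0 = (-2/3 + 2/9)*0 = -4/9*0 = 0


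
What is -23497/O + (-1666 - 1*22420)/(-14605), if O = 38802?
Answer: 591411287/566703210 ≈ 1.0436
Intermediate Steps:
-23497/O + (-1666 - 1*22420)/(-14605) = -23497/38802 + (-1666 - 1*22420)/(-14605) = -23497*1/38802 + (-1666 - 22420)*(-1/14605) = -23497/38802 - 24086*(-1/14605) = -23497/38802 + 24086/14605 = 591411287/566703210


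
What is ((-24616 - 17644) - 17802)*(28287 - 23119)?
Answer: -310400416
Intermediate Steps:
((-24616 - 17644) - 17802)*(28287 - 23119) = (-42260 - 17802)*5168 = -60062*5168 = -310400416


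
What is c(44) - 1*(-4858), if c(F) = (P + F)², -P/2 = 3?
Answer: 6302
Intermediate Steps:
P = -6 (P = -2*3 = -6)
c(F) = (-6 + F)²
c(44) - 1*(-4858) = (-6 + 44)² - 1*(-4858) = 38² + 4858 = 1444 + 4858 = 6302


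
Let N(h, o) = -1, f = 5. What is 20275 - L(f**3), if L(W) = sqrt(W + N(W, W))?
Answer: 20275 - 2*sqrt(31) ≈ 20264.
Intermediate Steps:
L(W) = sqrt(-1 + W) (L(W) = sqrt(W - 1) = sqrt(-1 + W))
20275 - L(f**3) = 20275 - sqrt(-1 + 5**3) = 20275 - sqrt(-1 + 125) = 20275 - sqrt(124) = 20275 - 2*sqrt(31)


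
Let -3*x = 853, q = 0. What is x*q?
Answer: 0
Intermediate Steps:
x = -853/3 (x = -1/3*853 = -853/3 ≈ -284.33)
x*q = -853/3*0 = 0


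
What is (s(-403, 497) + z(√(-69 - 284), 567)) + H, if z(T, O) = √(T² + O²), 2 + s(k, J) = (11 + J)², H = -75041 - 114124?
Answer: 68897 + 4*√20071 ≈ 69464.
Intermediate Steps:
H = -189165
s(k, J) = -2 + (11 + J)²
z(T, O) = √(O² + T²)
(s(-403, 497) + z(√(-69 - 284), 567)) + H = ((-2 + (11 + 497)²) + √(567² + (√(-69 - 284))²)) - 189165 = ((-2 + 508²) + √(321489 + (√(-353))²)) - 189165 = ((-2 + 258064) + √(321489 + (I*√353)²)) - 189165 = (258062 + √(321489 - 353)) - 189165 = (258062 + √321136) - 189165 = (258062 + 4*√20071) - 189165 = 68897 + 4*√20071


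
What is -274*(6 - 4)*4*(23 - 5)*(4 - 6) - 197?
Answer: 78715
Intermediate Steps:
-274*(6 - 4)*4*(23 - 5)*(4 - 6) - 197 = -274*2*4*18*(-2) - 197 = -2192*(-36) - 197 = -274*(-288) - 197 = 78912 - 197 = 78715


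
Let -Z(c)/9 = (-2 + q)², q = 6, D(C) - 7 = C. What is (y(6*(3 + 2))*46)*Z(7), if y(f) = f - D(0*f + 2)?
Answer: -139104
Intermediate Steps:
D(C) = 7 + C
y(f) = -9 + f (y(f) = f - (7 + (0*f + 2)) = f - (7 + (0 + 2)) = f - (7 + 2) = f - 1*9 = f - 9 = -9 + f)
Z(c) = -144 (Z(c) = -9*(-2 + 6)² = -9*4² = -9*16 = -144)
(y(6*(3 + 2))*46)*Z(7) = ((-9 + 6*(3 + 2))*46)*(-144) = ((-9 + 6*5)*46)*(-144) = ((-9 + 30)*46)*(-144) = (21*46)*(-144) = 966*(-144) = -139104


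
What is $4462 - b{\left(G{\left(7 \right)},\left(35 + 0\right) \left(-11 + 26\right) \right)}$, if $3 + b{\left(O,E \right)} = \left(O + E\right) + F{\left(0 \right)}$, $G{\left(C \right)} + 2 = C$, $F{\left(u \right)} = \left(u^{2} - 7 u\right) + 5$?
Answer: $3930$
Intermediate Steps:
$F{\left(u \right)} = 5 + u^{2} - 7 u$
$G{\left(C \right)} = -2 + C$
$b{\left(O,E \right)} = 2 + E + O$ ($b{\left(O,E \right)} = -3 + \left(\left(O + E\right) + \left(5 + 0^{2} - 0\right)\right) = -3 + \left(\left(E + O\right) + \left(5 + 0 + 0\right)\right) = -3 + \left(\left(E + O\right) + 5\right) = -3 + \left(5 + E + O\right) = 2 + E + O$)
$4462 - b{\left(G{\left(7 \right)},\left(35 + 0\right) \left(-11 + 26\right) \right)} = 4462 - \left(2 + \left(35 + 0\right) \left(-11 + 26\right) + \left(-2 + 7\right)\right) = 4462 - \left(2 + 35 \cdot 15 + 5\right) = 4462 - \left(2 + 525 + 5\right) = 4462 - 532 = 3930$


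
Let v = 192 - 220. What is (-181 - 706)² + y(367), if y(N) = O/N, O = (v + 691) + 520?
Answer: 288745406/367 ≈ 7.8677e+5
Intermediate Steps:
v = -28
O = 1183 (O = (-28 + 691) + 520 = 663 + 520 = 1183)
y(N) = 1183/N
(-181 - 706)² + y(367) = (-181 - 706)² + 1183/367 = (-887)² + 1183*(1/367) = 786769 + 1183/367 = 288745406/367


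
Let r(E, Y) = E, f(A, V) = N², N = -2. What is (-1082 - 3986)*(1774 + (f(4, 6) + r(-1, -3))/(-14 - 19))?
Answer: -98891884/11 ≈ -8.9902e+6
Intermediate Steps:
f(A, V) = 4 (f(A, V) = (-2)² = 4)
(-1082 - 3986)*(1774 + (f(4, 6) + r(-1, -3))/(-14 - 19)) = (-1082 - 3986)*(1774 + (4 - 1)/(-14 - 19)) = -5068*(1774 + 3/(-33)) = -5068*(1774 - 1/33*3) = -5068*(1774 - 1/11) = -5068*19513/11 = -98891884/11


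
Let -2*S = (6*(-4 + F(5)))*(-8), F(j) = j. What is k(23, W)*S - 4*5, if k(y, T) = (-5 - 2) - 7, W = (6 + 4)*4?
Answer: -356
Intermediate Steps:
W = 40 (W = 10*4 = 40)
k(y, T) = -14 (k(y, T) = -7 - 7 = -14)
S = 24 (S = -6*(-4 + 5)*(-8)/2 = -6*1*(-8)/2 = -3*(-8) = -½*(-48) = 24)
k(23, W)*S - 4*5 = -14*24 - 4*5 = -336 - 20 = -356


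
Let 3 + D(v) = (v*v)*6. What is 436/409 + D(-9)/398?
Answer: 371075/162782 ≈ 2.2796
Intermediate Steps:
D(v) = -3 + 6*v**2 (D(v) = -3 + (v*v)*6 = -3 + v**2*6 = -3 + 6*v**2)
436/409 + D(-9)/398 = 436/409 + (-3 + 6*(-9)**2)/398 = 436*(1/409) + (-3 + 6*81)*(1/398) = 436/409 + (-3 + 486)*(1/398) = 436/409 + 483*(1/398) = 436/409 + 483/398 = 371075/162782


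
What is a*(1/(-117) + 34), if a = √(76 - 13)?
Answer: 3977*√7/39 ≈ 269.80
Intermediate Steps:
a = 3*√7 (a = √63 = 3*√7 ≈ 7.9373)
a*(1/(-117) + 34) = (3*√7)*(1/(-117) + 34) = (3*√7)*(-1/117 + 34) = (3*√7)*(3977/117) = 3977*√7/39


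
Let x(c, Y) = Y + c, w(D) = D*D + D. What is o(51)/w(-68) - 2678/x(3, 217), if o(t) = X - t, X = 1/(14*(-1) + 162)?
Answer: -451850901/37085840 ≈ -12.184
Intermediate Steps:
w(D) = D + D² (w(D) = D² + D = D + D²)
X = 1/148 (X = 1/(-14 + 162) = 1/148 ≈ 0.0067568)
o(t) = 1/148 - t
o(51)/w(-68) - 2678/x(3, 217) = (1/148 - 1*51)/((-68*(1 - 68))) - 2678/(217 + 3) = (1/148 - 51)/((-68*(-67))) - 2678/220 = -7547/148/4556 - 2678*1/220 = -7547/148*1/4556 - 1339/110 = -7547/674288 - 1339/110 = -451850901/37085840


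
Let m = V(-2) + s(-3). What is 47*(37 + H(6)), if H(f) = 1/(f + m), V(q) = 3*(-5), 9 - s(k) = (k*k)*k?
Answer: 47000/27 ≈ 1740.7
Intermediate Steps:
s(k) = 9 - k³ (s(k) = 9 - k*k*k = 9 - k²*k = 9 - k³)
V(q) = -15
m = 21 (m = -15 + (9 - 1*(-3)³) = -15 + (9 - 1*(-27)) = -15 + (9 + 27) = -15 + 36 = 21)
H(f) = 1/(21 + f) (H(f) = 1/(f + 21) = 1/(21 + f))
47*(37 + H(6)) = 47*(37 + 1/(21 + 6)) = 47*(37 + 1/27) = 47*(1000/27) = 47000/27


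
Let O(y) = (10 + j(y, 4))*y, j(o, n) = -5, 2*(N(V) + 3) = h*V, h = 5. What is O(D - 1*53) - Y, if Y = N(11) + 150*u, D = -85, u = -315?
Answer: 93071/2 ≈ 46536.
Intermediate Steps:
N(V) = -3 + 5*V/2 (N(V) = -3 + (5*V)/2 = -3 + 5*V/2)
O(y) = 5*y (O(y) = (10 - 5)*y = 5*y)
Y = -94451/2 (Y = (-3 + (5/2)*11) + 150*(-315) = (-3 + 55/2) - 47250 = 49/2 - 47250 = -94451/2 ≈ -47226.)
O(D - 1*53) - Y = 5*(-85 - 1*53) - 1*(-94451/2) = 5*(-85 - 53) + 94451/2 = 5*(-138) + 94451/2 = -690 + 94451/2 = 93071/2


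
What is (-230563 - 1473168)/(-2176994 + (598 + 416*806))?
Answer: 1703731/1841100 ≈ 0.92539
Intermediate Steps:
(-230563 - 1473168)/(-2176994 + (598 + 416*806)) = -1703731/(-2176994 + (598 + 335296)) = -1703731/(-2176994 + 335894) = -1703731/(-1841100) = -1703731*(-1/1841100) = 1703731/1841100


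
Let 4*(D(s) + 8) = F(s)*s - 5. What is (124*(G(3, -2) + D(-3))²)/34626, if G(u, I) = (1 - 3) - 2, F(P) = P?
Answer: 7502/17313 ≈ 0.43332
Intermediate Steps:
G(u, I) = -4 (G(u, I) = -2 - 2 = -4)
D(s) = -37/4 + s²/4 (D(s) = -8 + (s*s - 5)/4 = -8 + (s² - 5)/4 = -8 + (-5 + s²)/4 = -8 + (-5/4 + s²/4) = -37/4 + s²/4)
(124*(G(3, -2) + D(-3))²)/34626 = (124*(-4 + (-37/4 + (¼)*(-3)²))²)/34626 = (124*(-4 + (-37/4 + (¼)*9))²)*(1/34626) = (124*(-4 + (-37/4 + 9/4))²)*(1/34626) = (124*(-4 - 7)²)*(1/34626) = (124*(-11)²)*(1/34626) = (124*121)*(1/34626) = 15004*(1/34626) = 7502/17313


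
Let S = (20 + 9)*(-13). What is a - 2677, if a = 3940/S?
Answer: -1013169/377 ≈ -2687.4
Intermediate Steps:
S = -377 (S = 29*(-13) = -377)
a = -3940/377 (a = 3940/(-377) = 3940*(-1/377) = -3940/377 ≈ -10.451)
a - 2677 = -3940/377 - 2677 = -1013169/377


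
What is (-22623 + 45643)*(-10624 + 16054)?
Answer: 124998600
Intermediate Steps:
(-22623 + 45643)*(-10624 + 16054) = 23020*5430 = 124998600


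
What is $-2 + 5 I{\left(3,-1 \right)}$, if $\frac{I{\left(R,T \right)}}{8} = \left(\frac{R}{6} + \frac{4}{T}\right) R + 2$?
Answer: $-342$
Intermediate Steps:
$I{\left(R,T \right)} = 16 + 8 R \left(\frac{4}{T} + \frac{R}{6}\right)$ ($I{\left(R,T \right)} = 8 \left(\left(\frac{R}{6} + \frac{4}{T}\right) R + 2\right) = 8 \left(\left(\frac{4}{T} + \frac{R}{6}\right) R + 2\right) = 8 \left(R \left(\frac{4}{T} + \frac{R}{6}\right) + 2\right) = 8 \left(2 + R \left(\frac{4}{T} + \frac{R}{6}\right)\right) = 16 + 8 R \left(\frac{4}{T} + \frac{R}{6}\right)$)
$-2 + 5 I{\left(3,-1 \right)} = -2 + 5 \left(16 + \frac{4 \cdot 3^{2}}{3} + 32 \cdot 3 \frac{1}{-1}\right) = -2 + 5 \left(16 + \frac{4}{3} \cdot 9 + 32 \cdot 3 \left(-1\right)\right) = -2 + 5 \left(16 + 12 - 96\right) = -2 + 5 \left(-68\right) = -2 - 340 = -342$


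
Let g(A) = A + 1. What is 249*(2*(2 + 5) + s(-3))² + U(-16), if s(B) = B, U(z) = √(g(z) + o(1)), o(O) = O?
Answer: 30129 + I*√14 ≈ 30129.0 + 3.7417*I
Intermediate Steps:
g(A) = 1 + A
U(z) = √(2 + z) (U(z) = √((1 + z) + 1) = √(2 + z))
249*(2*(2 + 5) + s(-3))² + U(-16) = 249*(2*(2 + 5) - 3)² + √(2 - 16) = 249*(2*7 - 3)² + √(-14) = 249*(14 - 3)² + I*√14 = 249*11² + I*√14 = 249*121 + I*√14 = 30129 + I*√14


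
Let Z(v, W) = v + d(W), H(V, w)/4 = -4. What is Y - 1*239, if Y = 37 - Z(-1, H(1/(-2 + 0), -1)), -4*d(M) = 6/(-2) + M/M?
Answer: -403/2 ≈ -201.50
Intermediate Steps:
H(V, w) = -16 (H(V, w) = 4*(-4) = -16)
d(M) = 1/2 (d(M) = -(6/(-2) + M/M)/4 = -(6*(-1/2) + 1)/4 = -(-3 + 1)/4 = -1/4*(-2) = 1/2)
Z(v, W) = 1/2 + v (Z(v, W) = v + 1/2 = 1/2 + v)
Y = 75/2 (Y = 37 - (1/2 - 1) = 37 - 1*(-1/2) = 37 + 1/2 = 75/2 ≈ 37.500)
Y - 1*239 = 75/2 - 1*239 = 75/2 - 239 = -403/2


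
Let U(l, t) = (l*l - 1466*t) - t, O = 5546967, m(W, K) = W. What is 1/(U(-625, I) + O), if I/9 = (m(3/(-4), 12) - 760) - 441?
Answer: 4/87217189 ≈ 4.5863e-8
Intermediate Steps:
I = -43263/4 (I = 9*((3/(-4) - 760) - 441) = 9*((3*(-¼) - 760) - 441) = 9*((-¾ - 760) - 441) = 9*(-3043/4 - 441) = 9*(-4807/4) = -43263/4 ≈ -10816.)
U(l, t) = l² - 1467*t (U(l, t) = (l² - 1466*t) - t = l² - 1467*t)
1/(U(-625, I) + O) = 1/(((-625)² - 1467*(-43263/4)) + 5546967) = 1/((390625 + 63466821/4) + 5546967) = 1/(65029321/4 + 5546967) = 1/(87217189/4) = 4/87217189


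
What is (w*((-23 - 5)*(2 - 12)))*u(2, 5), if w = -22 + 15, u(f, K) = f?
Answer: -3920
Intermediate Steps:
w = -7
(w*((-23 - 5)*(2 - 12)))*u(2, 5) = -7*(-23 - 5)*(2 - 12)*2 = -(-196)*(-10)*2 = -7*280*2 = -1960*2 = -3920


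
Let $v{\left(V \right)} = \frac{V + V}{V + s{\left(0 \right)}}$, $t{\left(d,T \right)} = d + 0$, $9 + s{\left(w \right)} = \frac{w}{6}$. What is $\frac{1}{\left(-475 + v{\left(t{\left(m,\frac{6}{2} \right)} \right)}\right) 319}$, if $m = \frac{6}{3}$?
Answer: $- \frac{7}{1061951} \approx -6.5916 \cdot 10^{-6}$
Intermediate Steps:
$s{\left(w \right)} = -9 + \frac{w}{6}$
$m = 2$ ($m = 6 \cdot \frac{1}{3} = 2$)
$t{\left(d,T \right)} = d$
$v{\left(V \right)} = \frac{2 V}{-9 + V}$ ($v{\left(V \right)} = \frac{V + V}{V + \left(-9 + \frac{1}{6} \cdot 0\right)} = \frac{2 V}{V + \left(-9 + 0\right)} = \frac{2 V}{V - 9} = \frac{2 V}{-9 + V}$)
$\frac{1}{\left(-475 + v{\left(t{\left(m,\frac{6}{2} \right)} \right)}\right) 319} = \frac{1}{\left(-475 + 2 \cdot 2 \frac{1}{-9 + 2}\right) 319} = \frac{1}{\left(-475 + 2 \cdot 2 \frac{1}{-7}\right) 319} = \frac{1}{\left(-475 + 2 \cdot 2 \left(- \frac{1}{7}\right)\right) 319} = \frac{1}{\left(-475 - \frac{4}{7}\right) 319} = \frac{1}{\left(- \frac{3329}{7}\right) 319} = \frac{1}{- \frac{1061951}{7}} = - \frac{7}{1061951}$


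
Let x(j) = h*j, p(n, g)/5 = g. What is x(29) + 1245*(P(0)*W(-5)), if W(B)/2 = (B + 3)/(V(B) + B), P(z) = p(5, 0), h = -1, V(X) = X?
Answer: -29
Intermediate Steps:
p(n, g) = 5*g
P(z) = 0 (P(z) = 5*0 = 0)
W(B) = (3 + B)/B (W(B) = 2*((B + 3)/(B + B)) = 2*((3 + B)/((2*B))) = 2*((3 + B)*(1/(2*B))) = 2*((3 + B)/(2*B)) = (3 + B)/B)
x(j) = -j
x(29) + 1245*(P(0)*W(-5)) = -1*29 + 1245*(0*((3 - 5)/(-5))) = -29 + 1245*(0*(-⅕*(-2))) = -29 + 1245*(0*(⅖)) = -29 + 1245*0 = -29 + 0 = -29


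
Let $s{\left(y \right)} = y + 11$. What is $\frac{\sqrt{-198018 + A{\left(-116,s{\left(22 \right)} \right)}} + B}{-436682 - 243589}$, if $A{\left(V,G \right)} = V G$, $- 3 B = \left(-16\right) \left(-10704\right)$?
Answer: $\frac{57088}{680271} - \frac{i \sqrt{201846}}{680271} \approx 0.08392 - 0.00066043 i$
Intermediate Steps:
$B = -57088$ ($B = - \frac{\left(-16\right) \left(-10704\right)}{3} = \left(- \frac{1}{3}\right) 171264 = -57088$)
$s{\left(y \right)} = 11 + y$
$A{\left(V,G \right)} = G V$
$\frac{\sqrt{-198018 + A{\left(-116,s{\left(22 \right)} \right)}} + B}{-436682 - 243589} = \frac{\sqrt{-198018 + \left(11 + 22\right) \left(-116\right)} - 57088}{-436682 - 243589} = \frac{\sqrt{-198018 + 33 \left(-116\right)} - 57088}{-680271} = \left(\sqrt{-198018 - 3828} - 57088\right) \left(- \frac{1}{680271}\right) = \left(\sqrt{-201846} - 57088\right) \left(- \frac{1}{680271}\right) = \left(i \sqrt{201846} - 57088\right) \left(- \frac{1}{680271}\right) = \left(-57088 + i \sqrt{201846}\right) \left(- \frac{1}{680271}\right) = \frac{57088}{680271} - \frac{i \sqrt{201846}}{680271}$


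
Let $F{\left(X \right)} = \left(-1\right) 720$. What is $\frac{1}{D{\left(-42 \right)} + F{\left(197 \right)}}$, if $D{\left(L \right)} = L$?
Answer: $- \frac{1}{762} \approx -0.0013123$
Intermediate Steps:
$F{\left(X \right)} = -720$
$\frac{1}{D{\left(-42 \right)} + F{\left(197 \right)}} = \frac{1}{-42 - 720} = \frac{1}{-762} = - \frac{1}{762}$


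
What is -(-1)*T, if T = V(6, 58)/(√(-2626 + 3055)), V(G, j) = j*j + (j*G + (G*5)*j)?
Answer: 5452*√429/429 ≈ 263.23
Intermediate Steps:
V(G, j) = j² + 6*G*j (V(G, j) = j² + (G*j + (5*G)*j) = j² + (G*j + 5*G*j) = j² + 6*G*j)
T = 5452*√429/429 (T = (58*(58 + 6*6))/(√(-2626 + 3055)) = (58*(58 + 36))/(√429) = (58*94)*(√429/429) = 5452*(√429/429) = 5452*√429/429 ≈ 263.23)
-(-1)*T = -(-1)*5452*√429/429 = -(-5452)*√429/429 = 5452*√429/429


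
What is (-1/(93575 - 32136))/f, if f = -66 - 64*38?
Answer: 1/153474622 ≈ 6.5157e-9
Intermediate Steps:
f = -2498 (f = -66 - 2432 = -2498)
(-1/(93575 - 32136))/f = -1/(93575 - 32136)/(-2498) = -1/61439*(-1/2498) = 1/153474622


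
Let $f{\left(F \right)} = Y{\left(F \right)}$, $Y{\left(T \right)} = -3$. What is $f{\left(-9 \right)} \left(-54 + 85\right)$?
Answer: $-93$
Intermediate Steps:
$f{\left(F \right)} = -3$
$f{\left(-9 \right)} \left(-54 + 85\right) = - 3 \left(-54 + 85\right) = \left(-3\right) 31 = -93$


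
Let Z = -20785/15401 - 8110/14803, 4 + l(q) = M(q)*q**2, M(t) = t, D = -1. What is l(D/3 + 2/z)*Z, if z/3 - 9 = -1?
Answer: 111173693505/14590784192 ≈ 7.6194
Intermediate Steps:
z = 24 (z = 27 + 3*(-1) = 27 - 3 = 24)
l(q) = -4 + q**3 (l(q) = -4 + q*q**2 = -4 + q**3)
Z = -432582465/227981003 (Z = -20785*1/15401 - 8110*1/14803 = -20785/15401 - 8110/14803 = -432582465/227981003 ≈ -1.8974)
l(D/3 + 2/z)*Z = (-4 + (-1/3 + 2/24)**3)*(-432582465/227981003) = (-4 + (-1*1/3 + 2*(1/24))**3)*(-432582465/227981003) = (-4 + (-1/3 + 1/12)**3)*(-432582465/227981003) = (-4 + (-1/4)**3)*(-432582465/227981003) = (-4 - 1/64)*(-432582465/227981003) = -257/64*(-432582465/227981003) = 111173693505/14590784192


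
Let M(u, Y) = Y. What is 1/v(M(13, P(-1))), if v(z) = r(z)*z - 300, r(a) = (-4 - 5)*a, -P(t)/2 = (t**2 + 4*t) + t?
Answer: -1/876 ≈ -0.0011416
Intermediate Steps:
P(t) = -10*t - 2*t**2 (P(t) = -2*((t**2 + 4*t) + t) = -2*(t**2 + 5*t) = -10*t - 2*t**2)
r(a) = -9*a
v(z) = -300 - 9*z**2 (v(z) = (-9*z)*z - 300 = -9*z**2 - 300 = -300 - 9*z**2)
1/v(M(13, P(-1))) = 1/(-300 - 9*4*(5 - 1)**2) = 1/(-300 - 9*(-2*(-1)*4)**2) = 1/(-300 - 9*8**2) = 1/(-300 - 9*64) = 1/(-300 - 576) = 1/(-876) = -1/876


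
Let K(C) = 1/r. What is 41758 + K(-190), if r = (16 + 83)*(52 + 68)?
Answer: 496085041/11880 ≈ 41758.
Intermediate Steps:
r = 11880 (r = 99*120 = 11880)
K(C) = 1/11880
41758 + K(-190) = 41758 + 1/11880 = 496085041/11880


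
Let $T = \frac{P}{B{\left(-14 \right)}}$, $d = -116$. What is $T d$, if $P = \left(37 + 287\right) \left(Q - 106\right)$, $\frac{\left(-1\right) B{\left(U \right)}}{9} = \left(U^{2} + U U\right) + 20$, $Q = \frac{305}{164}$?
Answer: $- \frac{4457619}{4223} \approx -1055.6$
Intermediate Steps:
$Q = \frac{305}{164}$ ($Q = 305 \cdot \frac{1}{164} = \frac{305}{164} \approx 1.8598$)
$B{\left(U \right)} = -180 - 18 U^{2}$ ($B{\left(U \right)} = - 9 \left(\left(U^{2} + U U\right) + 20\right) = - 9 \left(\left(U^{2} + U^{2}\right) + 20\right) = - 9 \left(2 U^{2} + 20\right) = - 9 \left(20 + 2 U^{2}\right) = -180 - 18 U^{2}$)
$P = - \frac{1383399}{41}$ ($P = \left(37 + 287\right) \left(\frac{305}{164} - 106\right) = 324 \left(- \frac{17079}{164}\right) = - \frac{1383399}{41} \approx -33741.0$)
$T = \frac{153711}{16892}$ ($T = - \frac{1383399}{41 \left(-180 - 18 \left(-14\right)^{2}\right)} = - \frac{1383399}{41 \left(-180 - 3528\right)} = - \frac{1383399}{41 \left(-3708\right)} = \left(- \frac{1383399}{41}\right) \left(- \frac{1}{3708}\right) = \frac{153711}{16892} \approx 9.0996$)
$T d = \frac{153711}{16892} \left(-116\right) = - \frac{4457619}{4223}$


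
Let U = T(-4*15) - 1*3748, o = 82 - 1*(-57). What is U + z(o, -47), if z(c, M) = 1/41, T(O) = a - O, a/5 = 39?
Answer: -143212/41 ≈ -3493.0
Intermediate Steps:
a = 195 (a = 5*39 = 195)
o = 139 (o = 82 + 57 = 139)
T(O) = 195 - O
z(c, M) = 1/41
U = -3493 (U = (195 - (-4)*15) - 1*3748 = (195 - 1*(-60)) - 3748 = (195 + 60) - 3748 = 255 - 3748 = -3493)
U + z(o, -47) = -3493 + 1/41 = -143212/41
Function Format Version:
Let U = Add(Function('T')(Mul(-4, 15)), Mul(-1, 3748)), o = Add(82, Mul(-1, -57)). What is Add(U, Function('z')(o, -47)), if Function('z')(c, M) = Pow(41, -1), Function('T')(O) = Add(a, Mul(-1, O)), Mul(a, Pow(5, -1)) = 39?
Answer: Rational(-143212, 41) ≈ -3493.0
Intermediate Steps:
a = 195 (a = Mul(5, 39) = 195)
o = 139 (o = Add(82, 57) = 139)
Function('T')(O) = Add(195, Mul(-1, O))
Function('z')(c, M) = Rational(1, 41)
U = -3493 (U = Add(Add(195, Mul(-1, Mul(-4, 15))), Mul(-1, 3748)) = Add(Add(195, Mul(-1, -60)), -3748) = Add(Add(195, 60), -3748) = Add(255, -3748) = -3493)
Add(U, Function('z')(o, -47)) = Add(-3493, Rational(1, 41)) = Rational(-143212, 41)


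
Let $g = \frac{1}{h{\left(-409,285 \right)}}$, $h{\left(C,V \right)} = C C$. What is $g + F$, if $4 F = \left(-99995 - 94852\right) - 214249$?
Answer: $- \frac{17108496993}{167281} \approx -1.0227 \cdot 10^{5}$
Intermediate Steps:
$h{\left(C,V \right)} = C^{2}$
$g = \frac{1}{167281}$ ($g = \frac{1}{\left(-409\right)^{2}} = \frac{1}{167281} \approx 5.978 \cdot 10^{-6}$)
$F = -102274$ ($F = \frac{\left(-99995 - 94852\right) - 214249}{4} = \frac{-194847 - 214249}{4} = \frac{1}{4} \left(-409096\right) = -102274$)
$g + F = \frac{1}{167281} - 102274 = - \frac{17108496993}{167281}$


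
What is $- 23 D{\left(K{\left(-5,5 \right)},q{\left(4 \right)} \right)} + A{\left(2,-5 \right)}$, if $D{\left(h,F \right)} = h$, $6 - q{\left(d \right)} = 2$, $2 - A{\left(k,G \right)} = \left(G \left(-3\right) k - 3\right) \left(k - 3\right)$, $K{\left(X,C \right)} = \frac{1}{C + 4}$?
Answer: $\frac{238}{9} \approx 26.444$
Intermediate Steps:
$K{\left(X,C \right)} = \frac{1}{4 + C}$
$A{\left(k,G \right)} = 2 - \left(-3 + k\right) \left(-3 - 3 G k\right)$ ($A{\left(k,G \right)} = 2 - \left(G \left(-3\right) k - 3\right) \left(k - 3\right) = 2 - \left(- 3 G k - 3\right) \left(-3 + k\right) = 2 - \left(-3 - 3 G k\right) \left(-3 + k\right) = 2 - \left(-3 + k\right) \left(-3 - 3 G k\right)$)
$q{\left(d \right)} = 4$ ($q{\left(d \right)} = 6 - 2 = 4$)
$- 23 D{\left(K{\left(-5,5 \right)},q{\left(4 \right)} \right)} + A{\left(2,-5 \right)} = - \frac{23}{4 + 5} + \left(-7 + 3 \cdot 2 - \left(-45\right) 2 + 3 \left(-5\right) 2^{2}\right) = - \frac{23}{9} + \left(-7 + 6 + 90 + 3 \left(-5\right) 4\right) = \left(-23\right) \frac{1}{9} + \left(-7 + 6 + 90 - 60\right) = - \frac{23}{9} + 29 = \frac{238}{9}$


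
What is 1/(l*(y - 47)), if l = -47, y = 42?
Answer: 1/235 ≈ 0.0042553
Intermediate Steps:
1/(l*(y - 47)) = 1/(-47*(42 - 47)) = 1/(-47*(-5)) = 1/235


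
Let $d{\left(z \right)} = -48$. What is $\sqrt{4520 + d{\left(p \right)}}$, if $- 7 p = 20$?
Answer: $2 \sqrt{1118} \approx 66.873$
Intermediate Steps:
$p = - \frac{20}{7}$ ($p = \left(- \frac{1}{7}\right) 20 = - \frac{20}{7} \approx -2.8571$)
$\sqrt{4520 + d{\left(p \right)}} = \sqrt{4520 - 48} = \sqrt{4472} = 2 \sqrt{1118}$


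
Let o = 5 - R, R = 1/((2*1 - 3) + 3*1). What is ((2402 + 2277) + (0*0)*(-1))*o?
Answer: 42111/2 ≈ 21056.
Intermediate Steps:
R = ½ (R = 1/((2 - 3) + 3) = 1/(-1 + 3) = 1/2 = ½ ≈ 0.50000)
o = 9/2 (o = 5 - 1*½ = 5 - ½ = 9/2 ≈ 4.5000)
((2402 + 2277) + (0*0)*(-1))*o = ((2402 + 2277) + (0*0)*(-1))*(9/2) = (4679 + 0*(-1))*(9/2) = (4679 + 0)*(9/2) = 4679*(9/2) = 42111/2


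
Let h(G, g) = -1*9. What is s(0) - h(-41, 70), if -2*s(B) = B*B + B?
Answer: 9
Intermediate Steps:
h(G, g) = -9
s(B) = -B/2 - B²/2 (s(B) = -(B*B + B)/2 = -(B² + B)/2 = -(B + B²)/2 = -B/2 - B²/2)
s(0) - h(-41, 70) = -½*0*(1 + 0) - 1*(-9) = -½*0*1 + 9 = 0 + 9 = 9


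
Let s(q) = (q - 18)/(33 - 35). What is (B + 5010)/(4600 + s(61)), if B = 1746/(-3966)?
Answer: 6622638/6052777 ≈ 1.0941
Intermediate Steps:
B = -291/661 (B = 1746*(-1/3966) = -291/661 ≈ -0.44024)
s(q) = 9 - q/2 (s(q) = (-18 + q)/(-2) = (-18 + q)*(-1/2) = 9 - q/2)
(B + 5010)/(4600 + s(61)) = (-291/661 + 5010)/(4600 + (9 - 1/2*61)) = 3311319/(661*(4600 + (9 - 61/2))) = 3311319/(661*(4600 - 43/2)) = 3311319/(661*(9157/2)) = (3311319/661)*(2/9157) = 6622638/6052777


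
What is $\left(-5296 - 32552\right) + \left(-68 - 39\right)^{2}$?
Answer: $-26399$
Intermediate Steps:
$\left(-5296 - 32552\right) + \left(-68 - 39\right)^{2} = -37848 + \left(-107\right)^{2} = -37848 + 11449 = -26399$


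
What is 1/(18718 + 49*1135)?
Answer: 1/74333 ≈ 1.3453e-5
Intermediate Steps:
1/(18718 + 49*1135) = 1/(18718 + 55615) = 1/74333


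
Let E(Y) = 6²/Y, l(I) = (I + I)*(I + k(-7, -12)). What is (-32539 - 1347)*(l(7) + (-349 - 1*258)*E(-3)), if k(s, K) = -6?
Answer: -247300028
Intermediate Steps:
l(I) = 2*I*(-6 + I) (l(I) = (I + I)*(I - 6) = (2*I)*(-6 + I) = 2*I*(-6 + I))
E(Y) = 36/Y
(-32539 - 1347)*(l(7) + (-349 - 1*258)*E(-3)) = (-32539 - 1347)*(2*7*(-6 + 7) + (-349 - 1*258)*(36/(-3))) = -33886*(2*7*1 + (-349 - 258)*(36*(-⅓))) = -33886*(14 - 607*(-12)) = -33886*(14 + 7284) = -33886*7298 = -247300028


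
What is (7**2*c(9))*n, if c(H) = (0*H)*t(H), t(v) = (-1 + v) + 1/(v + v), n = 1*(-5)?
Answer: 0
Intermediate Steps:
n = -5
t(v) = -1 + v + 1/(2*v) (t(v) = (-1 + v) + 1/(2*v) = -1 + v + 1/(2*v))
c(H) = 0 (c(H) = (0*H)*(-1 + H + 1/(2*H)) = 0*(-1 + H + 1/(2*H)) = 0)
(7**2*c(9))*n = (7**2*0)*(-5) = (49*0)*(-5) = 0*(-5) = 0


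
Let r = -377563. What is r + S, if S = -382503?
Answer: -760066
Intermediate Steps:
r + S = -377563 - 382503 = -760066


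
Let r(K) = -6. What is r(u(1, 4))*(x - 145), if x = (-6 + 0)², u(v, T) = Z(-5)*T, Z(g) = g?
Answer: 654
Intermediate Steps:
u(v, T) = -5*T
x = 36 (x = (-6)² = 36)
r(u(1, 4))*(x - 145) = -6*(36 - 145) = -6*(-109) = 654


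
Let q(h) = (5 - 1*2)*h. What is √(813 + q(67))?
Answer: 13*√6 ≈ 31.843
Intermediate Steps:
q(h) = 3*h (q(h) = (5 - 2)*h = 3*h)
√(813 + q(67)) = √(813 + 3*67) = √(813 + 201) = √1014 = 13*√6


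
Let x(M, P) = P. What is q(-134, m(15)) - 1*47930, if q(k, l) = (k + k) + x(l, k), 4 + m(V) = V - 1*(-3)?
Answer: -48332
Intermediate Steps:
m(V) = -1 + V (m(V) = -4 + (V - 1*(-3)) = -4 + (V + 3) = -4 + (3 + V) = -1 + V)
q(k, l) = 3*k (q(k, l) = (k + k) + k = 2*k + k = 3*k)
q(-134, m(15)) - 1*47930 = 3*(-134) - 1*47930 = -402 - 47930 = -48332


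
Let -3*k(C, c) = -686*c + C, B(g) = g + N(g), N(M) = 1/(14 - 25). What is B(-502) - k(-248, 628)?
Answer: -4758185/33 ≈ -1.4419e+5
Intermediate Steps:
N(M) = -1/11 (N(M) = 1/(-11) = -1/11)
B(g) = -1/11 + g (B(g) = g - 1/11 = -1/11 + g)
k(C, c) = -C/3 + 686*c/3 (k(C, c) = -(-686*c + C)/3 = -(C - 686*c)/3 = -C/3 + 686*c/3)
B(-502) - k(-248, 628) = (-1/11 - 502) - (-⅓*(-248) + (686/3)*628) = -5523/11 - (248/3 + 430808/3) = -5523/11 - 1*431056/3 = -5523/11 - 431056/3 = -4758185/33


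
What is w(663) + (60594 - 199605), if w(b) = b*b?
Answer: 300558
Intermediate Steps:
w(b) = b²
w(663) + (60594 - 199605) = 663² + (60594 - 199605) = 439569 - 139011 = 300558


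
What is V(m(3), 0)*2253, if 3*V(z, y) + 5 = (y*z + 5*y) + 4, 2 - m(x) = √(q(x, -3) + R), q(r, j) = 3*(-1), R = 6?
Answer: -751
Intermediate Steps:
q(r, j) = -3
m(x) = 2 - √3 (m(x) = 2 - √(-3 + 6) = 2 - √3)
V(z, y) = -⅓ + 5*y/3 + y*z/3 (V(z, y) = -5/3 + ((y*z + 5*y) + 4)/3 = -5/3 + ((5*y + y*z) + 4)/3 = -5/3 + (4 + 5*y + y*z)/3 = -5/3 + (4/3 + 5*y/3 + y*z/3) = -⅓ + 5*y/3 + y*z/3)
V(m(3), 0)*2253 = (-⅓ + (5/3)*0 + (⅓)*0*(2 - √3))*2253 = (-⅓ + 0 + 0)*2253 = -⅓*2253 = -751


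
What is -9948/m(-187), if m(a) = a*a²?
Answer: 9948/6539203 ≈ 0.0015213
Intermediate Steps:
m(a) = a³
-9948/m(-187) = -9948/((-187)³) = -9948/(-6539203) = -9948*(-1/6539203) = 9948/6539203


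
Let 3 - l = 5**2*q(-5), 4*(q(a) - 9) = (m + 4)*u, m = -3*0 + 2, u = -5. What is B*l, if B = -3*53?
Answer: 10971/2 ≈ 5485.5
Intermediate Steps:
m = 2 (m = 0 + 2 = 2)
q(a) = 3/2 (q(a) = 9 + ((2 + 4)*(-5))/4 = 9 + (6*(-5))/4 = 9 + (1/4)*(-30) = 9 - 15/2 = 3/2)
B = -159
l = -69/2 (l = 3 - 5**2*3/2 = 3 - 25*3/2 = 3 - 1*75/2 = 3 - 75/2 = -69/2 ≈ -34.500)
B*l = -159*(-69/2) = 10971/2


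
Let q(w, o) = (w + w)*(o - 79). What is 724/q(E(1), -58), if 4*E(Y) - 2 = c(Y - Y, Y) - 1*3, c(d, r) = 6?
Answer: -1448/685 ≈ -2.1139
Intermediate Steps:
E(Y) = 5/4 (E(Y) = ½ + (6 - 1*3)/4 = ½ + (6 - 3)/4 = ½ + (¼)*3 = ½ + ¾ = 5/4)
q(w, o) = 2*w*(-79 + o) (q(w, o) = (2*w)*(-79 + o) = 2*w*(-79 + o))
724/q(E(1), -58) = 724/((2*(5/4)*(-79 - 58))) = 724/((2*(5/4)*(-137))) = 724/(-685/2) = 724*(-2/685) = -1448/685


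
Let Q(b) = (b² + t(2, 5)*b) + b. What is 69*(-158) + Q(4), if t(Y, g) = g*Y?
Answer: -10842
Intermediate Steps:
t(Y, g) = Y*g
Q(b) = b² + 11*b (Q(b) = (b² + (2*5)*b) + b = (b² + 10*b) + b = b² + 11*b)
69*(-158) + Q(4) = 69*(-158) + 4*(11 + 4) = -10902 + 4*15 = -10902 + 60 = -10842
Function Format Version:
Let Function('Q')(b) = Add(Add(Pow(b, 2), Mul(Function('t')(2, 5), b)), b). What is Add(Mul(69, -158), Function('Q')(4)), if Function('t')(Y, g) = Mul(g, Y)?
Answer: -10842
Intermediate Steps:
Function('t')(Y, g) = Mul(Y, g)
Function('Q')(b) = Add(Pow(b, 2), Mul(11, b)) (Function('Q')(b) = Add(Add(Pow(b, 2), Mul(Mul(2, 5), b)), b) = Add(Add(Pow(b, 2), Mul(10, b)), b) = Add(Pow(b, 2), Mul(11, b)))
Add(Mul(69, -158), Function('Q')(4)) = Add(Mul(69, -158), Mul(4, Add(11, 4))) = Add(-10902, Mul(4, 15)) = Add(-10902, 60) = -10842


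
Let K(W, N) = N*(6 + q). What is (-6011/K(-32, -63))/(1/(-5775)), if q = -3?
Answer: -1653025/9 ≈ -1.8367e+5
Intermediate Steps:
K(W, N) = 3*N (K(W, N) = N*(6 - 3) = N*3 = 3*N)
(-6011/K(-32, -63))/(1/(-5775)) = (-6011/(3*(-63)))/(1/(-5775)) = (-6011/(-189))/(-1/5775) = -6011*(-1/189)*(-5775) = (6011/189)*(-5775) = -1653025/9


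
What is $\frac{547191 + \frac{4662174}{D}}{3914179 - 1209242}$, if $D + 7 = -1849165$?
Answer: $\frac{505922806839}{2500946881082} \approx 0.20229$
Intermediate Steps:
$D = -1849172$ ($D = -7 - 1849165 = -1849172$)
$\frac{547191 + \frac{4662174}{D}}{3914179 - 1209242} = \frac{547191 + \frac{4662174}{-1849172}}{3914179 - 1209242} = \frac{547191 + 4662174 \left(- \frac{1}{1849172}\right)}{2704937} = \left(547191 - \frac{2331087}{924586}\right) \frac{1}{2704937} = \frac{505922806839}{924586} \cdot \frac{1}{2704937} = \frac{505922806839}{2500946881082}$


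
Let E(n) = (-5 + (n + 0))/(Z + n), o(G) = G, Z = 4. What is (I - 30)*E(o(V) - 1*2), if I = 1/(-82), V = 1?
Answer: 2461/41 ≈ 60.024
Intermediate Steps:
I = -1/82 ≈ -0.012195
E(n) = (-5 + n)/(4 + n) (E(n) = (-5 + (n + 0))/(4 + n) = (-5 + n)/(4 + n))
(I - 30)*E(o(V) - 1*2) = (-1/82 - 30)*((-5 + (1 - 1*2))/(4 + (1 - 1*2))) = -2461*(-5 + (1 - 2))/(82*(4 + (1 - 2))) = -2461*(-5 - 1)/(82*(4 - 1)) = -2461*(-6)/(82*3) = -2461*(-6)/246 = -2461/82*(-2) = 2461/41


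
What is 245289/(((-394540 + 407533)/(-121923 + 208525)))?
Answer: 7080839326/4331 ≈ 1.6349e+6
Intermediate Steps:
245289/(((-394540 + 407533)/(-121923 + 208525))) = 245289/((12993/86602)) = 245289/((12993*(1/86602))) = 245289/(12993/86602) = 245289*(86602/12993) = 7080839326/4331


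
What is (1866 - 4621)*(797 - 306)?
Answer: -1352705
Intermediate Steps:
(1866 - 4621)*(797 - 306) = -2755*491 = -1352705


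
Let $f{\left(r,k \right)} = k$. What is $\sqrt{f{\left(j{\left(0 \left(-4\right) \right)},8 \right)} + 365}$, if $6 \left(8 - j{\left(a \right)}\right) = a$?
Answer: $\sqrt{373} \approx 19.313$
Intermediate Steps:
$j{\left(a \right)} = 8 - \frac{a}{6}$
$\sqrt{f{\left(j{\left(0 \left(-4\right) \right)},8 \right)} + 365} = \sqrt{8 + 365} = \sqrt{373}$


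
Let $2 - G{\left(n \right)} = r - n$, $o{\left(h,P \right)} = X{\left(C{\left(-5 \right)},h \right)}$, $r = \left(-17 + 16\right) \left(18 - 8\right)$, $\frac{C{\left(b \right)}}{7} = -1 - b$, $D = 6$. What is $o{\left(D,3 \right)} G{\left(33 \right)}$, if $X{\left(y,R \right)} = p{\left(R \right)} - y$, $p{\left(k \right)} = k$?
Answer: $-990$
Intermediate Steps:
$C{\left(b \right)} = -7 - 7 b$ ($C{\left(b \right)} = 7 \left(-1 - b\right) = -7 - 7 b$)
$r = -10$ ($r = \left(-1\right) 10 = -10$)
$X{\left(y,R \right)} = R - y$
$o{\left(h,P \right)} = -28 + h$ ($o{\left(h,P \right)} = h - \left(-7 - -35\right) = h - \left(-7 + 35\right) = h - 28 = -28 + h$)
$G{\left(n \right)} = 12 + n$ ($G{\left(n \right)} = 2 - \left(-10 - n\right) = 2 + \left(10 + n\right) = 12 + n$)
$o{\left(D,3 \right)} G{\left(33 \right)} = \left(-28 + 6\right) \left(12 + 33\right) = \left(-22\right) 45 = -990$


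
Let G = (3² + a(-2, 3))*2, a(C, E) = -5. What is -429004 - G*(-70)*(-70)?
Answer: -468204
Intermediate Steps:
G = 8 (G = (3² - 5)*2 = (9 - 5)*2 = 4*2 = 8)
-429004 - G*(-70)*(-70) = -429004 - 8*(-70)*(-70) = -429004 - (-560)*(-70) = -429004 - 1*39200 = -429004 - 39200 = -468204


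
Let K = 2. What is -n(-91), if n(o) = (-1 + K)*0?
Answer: 0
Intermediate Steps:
n(o) = 0 (n(o) = (-1 + 2)*0 = 1*0 = 0)
-n(-91) = -1*0 = 0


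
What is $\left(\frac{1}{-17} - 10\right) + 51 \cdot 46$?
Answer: $\frac{39711}{17} \approx 2335.9$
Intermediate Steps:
$\left(\frac{1}{-17} - 10\right) + 51 \cdot 46 = \left(- \frac{1}{17} - 10\right) + 2346 = - \frac{171}{17} + 2346 = \frac{39711}{17}$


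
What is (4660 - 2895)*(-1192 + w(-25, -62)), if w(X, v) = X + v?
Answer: -2257435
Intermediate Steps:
(4660 - 2895)*(-1192 + w(-25, -62)) = (4660 - 2895)*(-1192 + (-25 - 62)) = 1765*(-1192 - 87) = 1765*(-1279) = -2257435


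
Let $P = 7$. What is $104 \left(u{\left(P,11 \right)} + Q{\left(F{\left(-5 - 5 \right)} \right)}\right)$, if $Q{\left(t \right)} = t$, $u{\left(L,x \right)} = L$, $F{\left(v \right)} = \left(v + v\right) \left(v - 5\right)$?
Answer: $31928$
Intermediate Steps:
$F{\left(v \right)} = 2 v \left(-5 + v\right)$
$104 \left(u{\left(P,11 \right)} + Q{\left(F{\left(-5 - 5 \right)} \right)}\right) = 104 \left(7 + 2 \left(-5 - 5\right) \left(-5 - 10\right)\right) = 104 \left(7 + 2 \left(-10\right) \left(-5 - 10\right)\right) = 104 \left(7 + 2 \left(-10\right) \left(-15\right)\right) = 104 \left(7 + 300\right) = 104 \cdot 307 = 31928$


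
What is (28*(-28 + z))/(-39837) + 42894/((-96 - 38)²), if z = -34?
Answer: 124281421/51093798 ≈ 2.4324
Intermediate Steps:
(28*(-28 + z))/(-39837) + 42894/((-96 - 38)²) = (28*(-28 - 34))/(-39837) + 42894/((-96 - 38)²) = (28*(-62))*(-1/39837) + 42894/((-134)²) = -1736*(-1/39837) + 42894/17956 = 248/5691 + 42894*(1/17956) = 248/5691 + 21447/8978 = 124281421/51093798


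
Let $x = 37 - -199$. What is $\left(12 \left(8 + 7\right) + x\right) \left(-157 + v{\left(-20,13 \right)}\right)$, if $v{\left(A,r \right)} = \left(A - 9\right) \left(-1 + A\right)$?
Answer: $188032$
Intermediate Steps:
$x = 236$ ($x = 37 + 199 = 236$)
$v{\left(A,r \right)} = \left(-1 + A\right) \left(-9 + A\right)$ ($v{\left(A,r \right)} = \left(-9 + A\right) \left(-1 + A\right) = \left(-1 + A\right) \left(-9 + A\right)$)
$\left(12 \left(8 + 7\right) + x\right) \left(-157 + v{\left(-20,13 \right)}\right) = \left(12 \left(8 + 7\right) + 236\right) \left(-157 + \left(9 + \left(-20\right)^{2} - -200\right)\right) = \left(12 \cdot 15 + 236\right) \left(-157 + \left(9 + 400 + 200\right)\right) = \left(180 + 236\right) \left(-157 + 609\right) = 416 \cdot 452 = 188032$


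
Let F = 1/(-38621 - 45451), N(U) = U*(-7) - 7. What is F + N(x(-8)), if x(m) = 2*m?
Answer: 8827559/84072 ≈ 105.00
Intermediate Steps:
N(U) = -7 - 7*U (N(U) = -7*U - 7 = -7 - 7*U)
F = -1/84072 (F = 1/(-84072) = -1/84072 ≈ -1.1895e-5)
F + N(x(-8)) = -1/84072 + (-7 - 14*(-8)) = -1/84072 + (-7 - 7*(-16)) = -1/84072 + (-7 + 112) = -1/84072 + 105 = 8827559/84072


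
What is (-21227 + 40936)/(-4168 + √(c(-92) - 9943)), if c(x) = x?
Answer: -82147112/17382259 - 59127*I*√1115/17382259 ≈ -4.7259 - 0.11358*I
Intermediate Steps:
(-21227 + 40936)/(-4168 + √(c(-92) - 9943)) = (-21227 + 40936)/(-4168 + √(-92 - 9943)) = 19709/(-4168 + √(-10035)) = 19709/(-4168 + 3*I*√1115)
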